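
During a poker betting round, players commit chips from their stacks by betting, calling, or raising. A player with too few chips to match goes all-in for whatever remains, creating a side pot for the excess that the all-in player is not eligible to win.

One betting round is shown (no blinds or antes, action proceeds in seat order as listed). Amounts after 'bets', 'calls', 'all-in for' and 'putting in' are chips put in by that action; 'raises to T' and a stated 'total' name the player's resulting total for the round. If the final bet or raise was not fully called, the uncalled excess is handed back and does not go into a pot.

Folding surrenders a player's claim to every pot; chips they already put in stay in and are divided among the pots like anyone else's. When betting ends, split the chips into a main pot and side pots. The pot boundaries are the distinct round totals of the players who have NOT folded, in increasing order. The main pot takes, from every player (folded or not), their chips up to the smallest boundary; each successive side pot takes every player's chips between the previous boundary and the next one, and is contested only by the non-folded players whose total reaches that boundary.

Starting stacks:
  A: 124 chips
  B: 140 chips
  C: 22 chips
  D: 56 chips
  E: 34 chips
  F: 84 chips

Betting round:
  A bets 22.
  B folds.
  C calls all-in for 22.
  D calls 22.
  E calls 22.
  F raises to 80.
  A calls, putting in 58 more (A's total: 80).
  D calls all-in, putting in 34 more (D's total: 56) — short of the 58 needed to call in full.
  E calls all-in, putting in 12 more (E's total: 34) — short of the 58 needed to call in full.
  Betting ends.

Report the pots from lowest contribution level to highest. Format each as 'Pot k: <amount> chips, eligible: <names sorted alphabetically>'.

Contributions: A=80, C=22, D=56, E=34, F=80
Folded: B
Pot levels (distinct totals of non-folded players): 22, 34, 56, 80
Layer 1-22: 22 each from A, C, D, E, F = 22*5 = 110 chips; eligible A, C, D, E, F
Layer 23-34: 12 each from A, D, E, F = 12*4 = 48 chips; eligible A, D, E, F
Layer 35-56: 22 each from A, D, F = 22*3 = 66 chips; eligible A, D, F
Layer 57-80: 24 each from A, F = 24*2 = 48 chips; eligible A, F

Pot 1: 110 chips, eligible: A, C, D, E, F
Pot 2: 48 chips, eligible: A, D, E, F
Pot 3: 66 chips, eligible: A, D, F
Pot 4: 48 chips, eligible: A, F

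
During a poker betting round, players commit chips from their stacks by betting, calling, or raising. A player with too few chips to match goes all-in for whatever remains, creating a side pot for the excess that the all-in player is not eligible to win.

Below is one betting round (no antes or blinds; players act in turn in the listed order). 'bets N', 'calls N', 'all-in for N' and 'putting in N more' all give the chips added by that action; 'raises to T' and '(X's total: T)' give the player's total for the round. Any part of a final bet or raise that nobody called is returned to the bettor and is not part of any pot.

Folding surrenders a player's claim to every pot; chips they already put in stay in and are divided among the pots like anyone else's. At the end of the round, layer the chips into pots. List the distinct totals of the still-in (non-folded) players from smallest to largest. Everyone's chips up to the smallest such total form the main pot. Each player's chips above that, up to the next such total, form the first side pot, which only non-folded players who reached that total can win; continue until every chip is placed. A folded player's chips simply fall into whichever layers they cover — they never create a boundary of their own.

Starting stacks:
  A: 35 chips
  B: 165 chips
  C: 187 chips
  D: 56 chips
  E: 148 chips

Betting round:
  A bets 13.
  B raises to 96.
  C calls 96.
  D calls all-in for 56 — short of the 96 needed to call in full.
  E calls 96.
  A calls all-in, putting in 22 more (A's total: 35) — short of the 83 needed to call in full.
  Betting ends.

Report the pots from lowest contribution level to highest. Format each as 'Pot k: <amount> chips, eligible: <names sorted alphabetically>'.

Pot 1: 175 chips, eligible: A, B, C, D, E
Pot 2: 84 chips, eligible: B, C, D, E
Pot 3: 120 chips, eligible: B, C, E

Derivation:
Contributions: A=35, B=96, C=96, D=56, E=96
Pot levels (distinct totals of non-folded players): 35, 56, 96
Layer 1-35: 35 each from A, B, C, D, E = 35*5 = 175 chips; eligible A, B, C, D, E
Layer 36-56: 21 each from B, C, D, E = 21*4 = 84 chips; eligible B, C, D, E
Layer 57-96: 40 each from B, C, E = 40*3 = 120 chips; eligible B, C, E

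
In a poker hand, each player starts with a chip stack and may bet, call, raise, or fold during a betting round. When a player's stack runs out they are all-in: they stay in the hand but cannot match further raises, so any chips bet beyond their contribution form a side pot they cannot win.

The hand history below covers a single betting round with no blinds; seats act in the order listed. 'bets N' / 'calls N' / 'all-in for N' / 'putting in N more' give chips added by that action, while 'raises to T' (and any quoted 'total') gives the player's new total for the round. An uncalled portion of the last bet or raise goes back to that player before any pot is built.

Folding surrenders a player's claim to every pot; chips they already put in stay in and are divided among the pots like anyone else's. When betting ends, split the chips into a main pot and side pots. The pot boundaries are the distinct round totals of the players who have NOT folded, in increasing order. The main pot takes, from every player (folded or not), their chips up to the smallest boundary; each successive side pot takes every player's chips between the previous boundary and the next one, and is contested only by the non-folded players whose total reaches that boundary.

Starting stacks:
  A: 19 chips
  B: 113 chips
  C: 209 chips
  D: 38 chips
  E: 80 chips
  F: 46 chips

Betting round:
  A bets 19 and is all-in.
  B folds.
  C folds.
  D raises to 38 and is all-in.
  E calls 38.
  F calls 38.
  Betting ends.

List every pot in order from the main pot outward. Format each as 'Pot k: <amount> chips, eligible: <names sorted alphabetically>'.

Contributions: A=19, D=38, E=38, F=38
Folded: B, C
Pot levels (distinct totals of non-folded players): 19, 38
Layer 1-19: 19 each from A, D, E, F = 19*4 = 76 chips; eligible A, D, E, F
Layer 20-38: 19 each from D, E, F = 19*3 = 57 chips; eligible D, E, F

Pot 1: 76 chips, eligible: A, D, E, F
Pot 2: 57 chips, eligible: D, E, F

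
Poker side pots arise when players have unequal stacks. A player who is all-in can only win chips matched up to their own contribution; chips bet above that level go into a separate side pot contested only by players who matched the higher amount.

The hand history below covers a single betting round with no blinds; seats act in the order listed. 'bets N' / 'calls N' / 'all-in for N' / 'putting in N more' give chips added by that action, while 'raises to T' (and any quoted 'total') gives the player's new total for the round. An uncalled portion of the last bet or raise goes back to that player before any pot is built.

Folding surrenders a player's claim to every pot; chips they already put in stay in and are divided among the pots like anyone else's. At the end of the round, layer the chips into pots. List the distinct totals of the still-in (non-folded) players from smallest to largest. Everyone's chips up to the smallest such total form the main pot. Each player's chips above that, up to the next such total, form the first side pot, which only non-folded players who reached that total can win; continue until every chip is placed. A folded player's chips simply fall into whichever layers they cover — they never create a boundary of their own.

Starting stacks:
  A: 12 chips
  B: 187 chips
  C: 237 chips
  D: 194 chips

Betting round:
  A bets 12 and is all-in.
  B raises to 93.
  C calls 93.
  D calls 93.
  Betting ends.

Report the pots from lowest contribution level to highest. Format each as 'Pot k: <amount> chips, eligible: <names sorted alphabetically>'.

Pot 1: 48 chips, eligible: A, B, C, D
Pot 2: 243 chips, eligible: B, C, D

Derivation:
Contributions: A=12, B=93, C=93, D=93
Pot levels (distinct totals of non-folded players): 12, 93
Layer 1-12: 12 each from A, B, C, D = 12*4 = 48 chips; eligible A, B, C, D
Layer 13-93: 81 each from B, C, D = 81*3 = 243 chips; eligible B, C, D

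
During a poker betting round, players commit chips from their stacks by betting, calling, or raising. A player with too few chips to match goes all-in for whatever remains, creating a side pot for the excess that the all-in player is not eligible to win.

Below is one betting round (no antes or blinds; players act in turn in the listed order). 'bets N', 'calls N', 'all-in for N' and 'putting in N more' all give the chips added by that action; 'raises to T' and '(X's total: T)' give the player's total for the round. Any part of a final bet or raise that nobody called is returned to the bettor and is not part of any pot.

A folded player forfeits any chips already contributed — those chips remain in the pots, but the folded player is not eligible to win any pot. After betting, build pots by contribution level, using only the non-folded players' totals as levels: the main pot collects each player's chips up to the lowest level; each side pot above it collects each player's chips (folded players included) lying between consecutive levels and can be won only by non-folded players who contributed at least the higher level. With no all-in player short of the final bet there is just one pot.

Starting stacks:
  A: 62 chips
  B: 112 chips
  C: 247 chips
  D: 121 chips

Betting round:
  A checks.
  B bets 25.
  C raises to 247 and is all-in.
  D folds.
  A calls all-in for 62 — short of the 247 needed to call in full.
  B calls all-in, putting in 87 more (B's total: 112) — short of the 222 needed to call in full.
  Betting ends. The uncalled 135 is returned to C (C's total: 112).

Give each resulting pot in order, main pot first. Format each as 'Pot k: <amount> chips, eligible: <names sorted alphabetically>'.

Pot 1: 186 chips, eligible: A, B, C
Pot 2: 100 chips, eligible: B, C

Derivation:
Contributions (after 135 returned to C): A=62, B=112, C=112
Folded: D
Pot levels (distinct totals of non-folded players): 62, 112
Layer 1-62: 62 each from A, B, C = 62*3 = 186 chips; eligible A, B, C
Layer 63-112: 50 each from B, C = 50*2 = 100 chips; eligible B, C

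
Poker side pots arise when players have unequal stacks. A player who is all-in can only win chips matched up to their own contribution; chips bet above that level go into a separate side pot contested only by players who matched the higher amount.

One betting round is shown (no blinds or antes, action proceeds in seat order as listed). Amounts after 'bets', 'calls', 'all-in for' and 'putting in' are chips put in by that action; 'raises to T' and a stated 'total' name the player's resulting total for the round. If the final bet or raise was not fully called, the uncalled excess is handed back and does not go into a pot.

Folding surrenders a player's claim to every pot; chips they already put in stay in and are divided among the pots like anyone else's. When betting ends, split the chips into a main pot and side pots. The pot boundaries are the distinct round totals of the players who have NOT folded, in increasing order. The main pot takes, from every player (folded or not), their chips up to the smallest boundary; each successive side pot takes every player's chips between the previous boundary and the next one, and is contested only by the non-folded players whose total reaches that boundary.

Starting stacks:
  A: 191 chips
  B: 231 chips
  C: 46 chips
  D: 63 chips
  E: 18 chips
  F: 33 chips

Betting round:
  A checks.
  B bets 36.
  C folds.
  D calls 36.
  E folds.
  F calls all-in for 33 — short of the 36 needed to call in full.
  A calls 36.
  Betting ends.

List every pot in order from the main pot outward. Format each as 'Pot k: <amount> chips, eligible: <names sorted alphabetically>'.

Contributions: A=36, B=36, D=36, F=33
Folded: C, E
Pot levels (distinct totals of non-folded players): 33, 36
Layer 1-33: 33 each from A, B, D, F = 33*4 = 132 chips; eligible A, B, D, F
Layer 34-36: 3 each from A, B, D = 3*3 = 9 chips; eligible A, B, D

Pot 1: 132 chips, eligible: A, B, D, F
Pot 2: 9 chips, eligible: A, B, D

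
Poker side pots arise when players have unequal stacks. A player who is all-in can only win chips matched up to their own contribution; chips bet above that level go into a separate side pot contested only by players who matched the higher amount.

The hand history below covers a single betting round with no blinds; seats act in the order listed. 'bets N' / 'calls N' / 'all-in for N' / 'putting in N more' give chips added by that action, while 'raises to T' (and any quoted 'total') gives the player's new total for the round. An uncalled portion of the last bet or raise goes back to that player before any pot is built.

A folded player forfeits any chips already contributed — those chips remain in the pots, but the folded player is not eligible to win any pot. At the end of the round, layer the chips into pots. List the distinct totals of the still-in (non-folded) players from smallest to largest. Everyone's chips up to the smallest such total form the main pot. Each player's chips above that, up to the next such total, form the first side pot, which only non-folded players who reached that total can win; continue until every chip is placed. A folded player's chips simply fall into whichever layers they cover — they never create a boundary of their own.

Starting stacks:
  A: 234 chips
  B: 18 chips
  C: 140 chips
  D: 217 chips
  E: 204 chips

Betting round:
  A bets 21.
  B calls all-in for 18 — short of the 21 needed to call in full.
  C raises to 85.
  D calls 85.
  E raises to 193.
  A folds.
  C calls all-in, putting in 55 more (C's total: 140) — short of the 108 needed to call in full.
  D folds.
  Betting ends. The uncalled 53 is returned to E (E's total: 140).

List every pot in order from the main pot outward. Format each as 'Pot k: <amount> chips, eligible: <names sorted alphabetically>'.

Pot 1: 90 chips, eligible: B, C, E
Pot 2: 314 chips, eligible: C, E

Derivation:
Contributions (after 53 returned to E): A=21, B=18, C=140, D=85, E=140
Folded: A, D
Pot levels (distinct totals of non-folded players): 18, 140
Layer 1-18: 18 each from A, B, C, D, E = 18*5 = 90 chips; eligible B, C, E
Layer 19-140: A 3 + C 122 + D 67 + E 122 = 314 chips; eligible C, E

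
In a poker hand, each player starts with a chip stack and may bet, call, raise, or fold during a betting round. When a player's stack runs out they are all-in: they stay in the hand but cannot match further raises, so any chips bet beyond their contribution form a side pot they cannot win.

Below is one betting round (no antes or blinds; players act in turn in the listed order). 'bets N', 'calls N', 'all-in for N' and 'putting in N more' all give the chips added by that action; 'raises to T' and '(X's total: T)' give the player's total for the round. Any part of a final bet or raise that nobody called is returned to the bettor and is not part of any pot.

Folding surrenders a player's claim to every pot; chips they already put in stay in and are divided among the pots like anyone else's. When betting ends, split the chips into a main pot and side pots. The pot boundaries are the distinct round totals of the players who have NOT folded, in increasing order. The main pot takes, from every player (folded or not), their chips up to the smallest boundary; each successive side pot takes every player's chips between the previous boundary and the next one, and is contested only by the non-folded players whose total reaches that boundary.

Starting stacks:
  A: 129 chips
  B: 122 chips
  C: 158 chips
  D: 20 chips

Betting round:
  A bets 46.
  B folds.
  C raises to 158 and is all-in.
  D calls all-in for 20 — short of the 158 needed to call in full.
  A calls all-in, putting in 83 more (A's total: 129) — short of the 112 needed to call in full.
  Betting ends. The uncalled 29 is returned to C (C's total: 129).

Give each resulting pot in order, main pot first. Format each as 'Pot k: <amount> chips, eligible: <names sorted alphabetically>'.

Contributions (after 29 returned to C): A=129, C=129, D=20
Folded: B
Pot levels (distinct totals of non-folded players): 20, 129
Layer 1-20: 20 each from A, C, D = 20*3 = 60 chips; eligible A, C, D
Layer 21-129: 109 each from A, C = 109*2 = 218 chips; eligible A, C

Pot 1: 60 chips, eligible: A, C, D
Pot 2: 218 chips, eligible: A, C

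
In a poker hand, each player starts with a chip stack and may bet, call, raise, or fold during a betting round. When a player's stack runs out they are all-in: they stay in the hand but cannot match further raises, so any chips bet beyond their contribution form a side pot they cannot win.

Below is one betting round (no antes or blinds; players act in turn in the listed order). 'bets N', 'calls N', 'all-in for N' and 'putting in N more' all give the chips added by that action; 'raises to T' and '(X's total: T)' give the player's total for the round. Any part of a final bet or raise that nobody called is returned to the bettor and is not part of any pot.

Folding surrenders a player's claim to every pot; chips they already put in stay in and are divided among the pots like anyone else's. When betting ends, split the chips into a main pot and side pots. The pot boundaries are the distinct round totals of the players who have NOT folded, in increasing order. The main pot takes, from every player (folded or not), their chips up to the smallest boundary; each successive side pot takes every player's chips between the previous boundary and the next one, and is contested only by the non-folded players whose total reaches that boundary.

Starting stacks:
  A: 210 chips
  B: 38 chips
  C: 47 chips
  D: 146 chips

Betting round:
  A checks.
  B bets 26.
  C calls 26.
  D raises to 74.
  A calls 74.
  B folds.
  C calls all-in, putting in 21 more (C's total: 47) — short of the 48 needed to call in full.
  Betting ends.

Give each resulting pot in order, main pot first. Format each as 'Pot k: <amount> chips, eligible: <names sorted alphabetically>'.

Contributions: A=74, B=26, C=47, D=74
Folded: B
Pot levels (distinct totals of non-folded players): 47, 74
Layer 1-47: A 47 + B 26 + C 47 + D 47 = 167 chips; eligible A, C, D
Layer 48-74: 27 each from A, D = 27*2 = 54 chips; eligible A, D

Pot 1: 167 chips, eligible: A, C, D
Pot 2: 54 chips, eligible: A, D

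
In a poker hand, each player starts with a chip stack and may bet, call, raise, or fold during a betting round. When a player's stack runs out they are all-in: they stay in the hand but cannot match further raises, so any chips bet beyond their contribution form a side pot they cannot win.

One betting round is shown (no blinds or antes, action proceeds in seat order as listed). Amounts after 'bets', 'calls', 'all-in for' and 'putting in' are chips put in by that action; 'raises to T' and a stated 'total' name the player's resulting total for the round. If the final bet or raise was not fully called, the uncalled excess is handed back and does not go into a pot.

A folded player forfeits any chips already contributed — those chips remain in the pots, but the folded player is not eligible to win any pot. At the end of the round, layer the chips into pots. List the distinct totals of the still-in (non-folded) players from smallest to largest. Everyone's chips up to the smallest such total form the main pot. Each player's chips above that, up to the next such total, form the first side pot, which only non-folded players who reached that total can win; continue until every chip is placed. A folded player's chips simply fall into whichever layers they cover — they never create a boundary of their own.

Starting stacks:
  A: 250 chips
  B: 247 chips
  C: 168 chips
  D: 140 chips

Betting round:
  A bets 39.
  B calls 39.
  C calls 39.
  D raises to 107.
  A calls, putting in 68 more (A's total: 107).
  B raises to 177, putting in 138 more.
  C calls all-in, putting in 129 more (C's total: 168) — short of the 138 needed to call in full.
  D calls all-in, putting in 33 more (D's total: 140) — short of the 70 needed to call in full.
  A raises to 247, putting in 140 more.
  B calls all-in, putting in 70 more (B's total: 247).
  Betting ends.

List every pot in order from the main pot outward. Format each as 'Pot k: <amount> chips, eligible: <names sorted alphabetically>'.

Contributions: A=247, B=247, C=168, D=140
Pot levels (distinct totals of non-folded players): 140, 168, 247
Layer 1-140: 140 each from A, B, C, D = 140*4 = 560 chips; eligible A, B, C, D
Layer 141-168: 28 each from A, B, C = 28*3 = 84 chips; eligible A, B, C
Layer 169-247: 79 each from A, B = 79*2 = 158 chips; eligible A, B

Pot 1: 560 chips, eligible: A, B, C, D
Pot 2: 84 chips, eligible: A, B, C
Pot 3: 158 chips, eligible: A, B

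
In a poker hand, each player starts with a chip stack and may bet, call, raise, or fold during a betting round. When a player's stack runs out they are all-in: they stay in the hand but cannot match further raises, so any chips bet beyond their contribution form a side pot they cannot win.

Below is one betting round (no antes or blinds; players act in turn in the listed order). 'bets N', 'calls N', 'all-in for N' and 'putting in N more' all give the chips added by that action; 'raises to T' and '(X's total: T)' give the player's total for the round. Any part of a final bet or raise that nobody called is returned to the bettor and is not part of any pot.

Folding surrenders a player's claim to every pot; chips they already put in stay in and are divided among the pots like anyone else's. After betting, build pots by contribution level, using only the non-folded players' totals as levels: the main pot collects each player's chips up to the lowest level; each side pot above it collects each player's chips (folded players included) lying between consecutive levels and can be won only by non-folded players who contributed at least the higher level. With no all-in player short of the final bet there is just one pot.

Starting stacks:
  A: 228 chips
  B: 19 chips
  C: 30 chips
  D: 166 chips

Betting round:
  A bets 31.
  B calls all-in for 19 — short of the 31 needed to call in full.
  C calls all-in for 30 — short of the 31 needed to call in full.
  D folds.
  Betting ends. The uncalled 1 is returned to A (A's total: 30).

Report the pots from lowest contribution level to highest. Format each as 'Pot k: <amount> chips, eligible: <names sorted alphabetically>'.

Pot 1: 57 chips, eligible: A, B, C
Pot 2: 22 chips, eligible: A, C

Derivation:
Contributions (after 1 returned to A): A=30, B=19, C=30
Folded: D
Pot levels (distinct totals of non-folded players): 19, 30
Layer 1-19: 19 each from A, B, C = 19*3 = 57 chips; eligible A, B, C
Layer 20-30: 11 each from A, C = 11*2 = 22 chips; eligible A, C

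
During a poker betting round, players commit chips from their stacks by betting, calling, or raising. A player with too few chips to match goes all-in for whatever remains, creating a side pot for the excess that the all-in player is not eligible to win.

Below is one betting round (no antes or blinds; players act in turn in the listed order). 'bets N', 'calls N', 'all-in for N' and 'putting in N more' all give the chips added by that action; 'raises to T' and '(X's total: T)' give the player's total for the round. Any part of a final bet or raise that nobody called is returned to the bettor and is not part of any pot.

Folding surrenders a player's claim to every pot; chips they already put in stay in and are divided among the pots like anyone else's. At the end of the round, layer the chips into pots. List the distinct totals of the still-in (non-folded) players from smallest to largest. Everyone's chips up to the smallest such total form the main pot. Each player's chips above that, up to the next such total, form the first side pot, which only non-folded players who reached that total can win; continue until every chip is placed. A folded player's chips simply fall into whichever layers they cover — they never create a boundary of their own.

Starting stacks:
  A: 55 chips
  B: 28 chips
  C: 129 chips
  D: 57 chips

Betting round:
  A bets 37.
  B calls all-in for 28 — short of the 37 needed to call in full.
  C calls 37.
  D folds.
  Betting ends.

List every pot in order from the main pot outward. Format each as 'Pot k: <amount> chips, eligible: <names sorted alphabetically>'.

Pot 1: 84 chips, eligible: A, B, C
Pot 2: 18 chips, eligible: A, C

Derivation:
Contributions: A=37, B=28, C=37
Folded: D
Pot levels (distinct totals of non-folded players): 28, 37
Layer 1-28: 28 each from A, B, C = 28*3 = 84 chips; eligible A, B, C
Layer 29-37: 9 each from A, C = 9*2 = 18 chips; eligible A, C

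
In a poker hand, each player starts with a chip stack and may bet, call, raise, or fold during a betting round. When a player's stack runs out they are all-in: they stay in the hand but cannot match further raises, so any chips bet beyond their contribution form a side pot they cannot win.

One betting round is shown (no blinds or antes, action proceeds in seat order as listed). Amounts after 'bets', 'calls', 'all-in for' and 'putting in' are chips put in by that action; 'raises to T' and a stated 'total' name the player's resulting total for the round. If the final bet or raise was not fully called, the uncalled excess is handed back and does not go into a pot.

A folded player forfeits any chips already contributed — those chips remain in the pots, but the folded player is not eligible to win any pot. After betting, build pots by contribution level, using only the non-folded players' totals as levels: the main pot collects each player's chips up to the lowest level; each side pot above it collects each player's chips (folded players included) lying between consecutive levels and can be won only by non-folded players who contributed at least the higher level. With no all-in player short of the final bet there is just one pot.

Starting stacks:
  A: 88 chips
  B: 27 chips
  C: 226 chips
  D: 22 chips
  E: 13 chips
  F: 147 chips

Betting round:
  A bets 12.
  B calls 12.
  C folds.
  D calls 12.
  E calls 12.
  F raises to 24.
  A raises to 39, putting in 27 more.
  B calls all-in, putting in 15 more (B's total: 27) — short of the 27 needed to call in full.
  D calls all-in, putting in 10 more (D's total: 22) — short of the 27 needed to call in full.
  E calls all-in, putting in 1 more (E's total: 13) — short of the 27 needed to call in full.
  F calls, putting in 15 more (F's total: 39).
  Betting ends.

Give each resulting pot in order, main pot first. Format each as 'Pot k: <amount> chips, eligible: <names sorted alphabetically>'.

Pot 1: 65 chips, eligible: A, B, D, E, F
Pot 2: 36 chips, eligible: A, B, D, F
Pot 3: 15 chips, eligible: A, B, F
Pot 4: 24 chips, eligible: A, F

Derivation:
Contributions: A=39, B=27, D=22, E=13, F=39
Folded: C
Pot levels (distinct totals of non-folded players): 13, 22, 27, 39
Layer 1-13: 13 each from A, B, D, E, F = 13*5 = 65 chips; eligible A, B, D, E, F
Layer 14-22: 9 each from A, B, D, F = 9*4 = 36 chips; eligible A, B, D, F
Layer 23-27: 5 each from A, B, F = 5*3 = 15 chips; eligible A, B, F
Layer 28-39: 12 each from A, F = 12*2 = 24 chips; eligible A, F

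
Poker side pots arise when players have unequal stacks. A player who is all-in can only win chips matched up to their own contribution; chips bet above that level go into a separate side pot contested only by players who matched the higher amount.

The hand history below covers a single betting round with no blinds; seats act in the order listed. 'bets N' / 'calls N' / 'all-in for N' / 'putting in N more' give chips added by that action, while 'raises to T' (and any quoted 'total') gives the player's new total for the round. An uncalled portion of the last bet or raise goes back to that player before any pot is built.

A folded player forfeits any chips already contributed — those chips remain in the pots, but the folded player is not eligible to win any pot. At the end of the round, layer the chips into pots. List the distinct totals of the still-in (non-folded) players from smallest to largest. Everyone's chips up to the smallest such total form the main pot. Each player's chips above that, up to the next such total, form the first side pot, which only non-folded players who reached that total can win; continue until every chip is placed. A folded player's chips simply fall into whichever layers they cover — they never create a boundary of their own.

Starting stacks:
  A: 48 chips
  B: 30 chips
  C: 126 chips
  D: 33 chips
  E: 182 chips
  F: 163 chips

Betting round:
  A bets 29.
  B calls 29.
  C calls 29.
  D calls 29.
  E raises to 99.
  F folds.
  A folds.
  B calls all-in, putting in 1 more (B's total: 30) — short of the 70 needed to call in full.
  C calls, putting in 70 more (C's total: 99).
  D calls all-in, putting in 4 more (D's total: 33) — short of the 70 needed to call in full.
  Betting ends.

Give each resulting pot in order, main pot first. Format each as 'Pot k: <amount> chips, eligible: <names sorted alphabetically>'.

Contributions: A=29, B=30, C=99, D=33, E=99
Folded: A, F
Pot levels (distinct totals of non-folded players): 30, 33, 99
Layer 1-30: A 29 + B 30 + C 30 + D 30 + E 30 = 149 chips; eligible B, C, D, E
Layer 31-33: 3 each from C, D, E = 3*3 = 9 chips; eligible C, D, E
Layer 34-99: 66 each from C, E = 66*2 = 132 chips; eligible C, E

Pot 1: 149 chips, eligible: B, C, D, E
Pot 2: 9 chips, eligible: C, D, E
Pot 3: 132 chips, eligible: C, E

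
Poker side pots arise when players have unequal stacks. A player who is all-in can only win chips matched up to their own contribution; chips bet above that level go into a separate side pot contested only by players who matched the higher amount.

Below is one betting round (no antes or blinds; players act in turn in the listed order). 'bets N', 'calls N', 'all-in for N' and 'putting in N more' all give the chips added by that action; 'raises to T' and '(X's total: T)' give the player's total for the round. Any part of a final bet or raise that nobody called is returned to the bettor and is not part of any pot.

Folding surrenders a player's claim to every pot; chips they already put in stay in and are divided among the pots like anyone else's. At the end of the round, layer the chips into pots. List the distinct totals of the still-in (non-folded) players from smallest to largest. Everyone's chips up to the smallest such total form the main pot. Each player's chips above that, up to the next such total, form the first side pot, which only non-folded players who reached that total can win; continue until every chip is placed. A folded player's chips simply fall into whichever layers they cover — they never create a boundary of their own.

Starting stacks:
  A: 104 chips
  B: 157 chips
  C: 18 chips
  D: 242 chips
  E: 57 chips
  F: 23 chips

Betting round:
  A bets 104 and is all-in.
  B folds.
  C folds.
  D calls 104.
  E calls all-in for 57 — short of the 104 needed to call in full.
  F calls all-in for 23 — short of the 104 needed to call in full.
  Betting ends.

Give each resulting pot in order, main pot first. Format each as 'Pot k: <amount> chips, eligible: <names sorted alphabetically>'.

Contributions: A=104, D=104, E=57, F=23
Folded: B, C
Pot levels (distinct totals of non-folded players): 23, 57, 104
Layer 1-23: 23 each from A, D, E, F = 23*4 = 92 chips; eligible A, D, E, F
Layer 24-57: 34 each from A, D, E = 34*3 = 102 chips; eligible A, D, E
Layer 58-104: 47 each from A, D = 47*2 = 94 chips; eligible A, D

Pot 1: 92 chips, eligible: A, D, E, F
Pot 2: 102 chips, eligible: A, D, E
Pot 3: 94 chips, eligible: A, D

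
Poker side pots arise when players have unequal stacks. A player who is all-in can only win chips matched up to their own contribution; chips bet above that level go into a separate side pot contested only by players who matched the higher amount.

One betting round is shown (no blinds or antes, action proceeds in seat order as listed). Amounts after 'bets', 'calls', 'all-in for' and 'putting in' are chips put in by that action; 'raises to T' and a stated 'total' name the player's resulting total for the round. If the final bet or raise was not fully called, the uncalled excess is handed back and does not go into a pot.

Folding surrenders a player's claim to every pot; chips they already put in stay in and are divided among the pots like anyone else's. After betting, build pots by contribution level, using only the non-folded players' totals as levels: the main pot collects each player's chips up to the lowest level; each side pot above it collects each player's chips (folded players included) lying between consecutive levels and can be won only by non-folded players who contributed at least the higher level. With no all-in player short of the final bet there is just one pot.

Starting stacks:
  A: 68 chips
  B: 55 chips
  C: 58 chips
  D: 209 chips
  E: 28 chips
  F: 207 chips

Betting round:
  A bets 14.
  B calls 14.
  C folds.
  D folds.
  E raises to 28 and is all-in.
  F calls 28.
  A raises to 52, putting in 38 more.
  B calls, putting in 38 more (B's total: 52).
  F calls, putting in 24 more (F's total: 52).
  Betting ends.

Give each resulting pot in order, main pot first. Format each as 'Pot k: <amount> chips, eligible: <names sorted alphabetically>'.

Pot 1: 112 chips, eligible: A, B, E, F
Pot 2: 72 chips, eligible: A, B, F

Derivation:
Contributions: A=52, B=52, E=28, F=52
Folded: C, D
Pot levels (distinct totals of non-folded players): 28, 52
Layer 1-28: 28 each from A, B, E, F = 28*4 = 112 chips; eligible A, B, E, F
Layer 29-52: 24 each from A, B, F = 24*3 = 72 chips; eligible A, B, F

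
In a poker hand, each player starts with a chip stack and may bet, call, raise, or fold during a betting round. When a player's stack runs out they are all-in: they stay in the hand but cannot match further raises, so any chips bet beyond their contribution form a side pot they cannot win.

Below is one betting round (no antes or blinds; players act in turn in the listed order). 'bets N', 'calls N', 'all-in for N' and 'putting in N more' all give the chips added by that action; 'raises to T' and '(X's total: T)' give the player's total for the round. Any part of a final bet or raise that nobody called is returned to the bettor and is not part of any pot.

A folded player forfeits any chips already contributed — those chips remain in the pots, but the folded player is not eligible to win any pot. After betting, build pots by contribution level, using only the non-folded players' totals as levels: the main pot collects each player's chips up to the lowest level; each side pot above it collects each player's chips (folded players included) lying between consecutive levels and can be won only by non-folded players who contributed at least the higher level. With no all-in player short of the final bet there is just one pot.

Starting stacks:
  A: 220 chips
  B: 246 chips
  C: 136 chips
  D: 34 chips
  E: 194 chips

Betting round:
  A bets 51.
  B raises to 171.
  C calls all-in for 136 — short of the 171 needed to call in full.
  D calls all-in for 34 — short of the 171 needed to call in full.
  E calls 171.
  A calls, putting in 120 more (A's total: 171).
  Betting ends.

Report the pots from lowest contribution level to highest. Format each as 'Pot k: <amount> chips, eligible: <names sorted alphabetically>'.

Contributions: A=171, B=171, C=136, D=34, E=171
Pot levels (distinct totals of non-folded players): 34, 136, 171
Layer 1-34: 34 each from A, B, C, D, E = 34*5 = 170 chips; eligible A, B, C, D, E
Layer 35-136: 102 each from A, B, C, E = 102*4 = 408 chips; eligible A, B, C, E
Layer 137-171: 35 each from A, B, E = 35*3 = 105 chips; eligible A, B, E

Pot 1: 170 chips, eligible: A, B, C, D, E
Pot 2: 408 chips, eligible: A, B, C, E
Pot 3: 105 chips, eligible: A, B, E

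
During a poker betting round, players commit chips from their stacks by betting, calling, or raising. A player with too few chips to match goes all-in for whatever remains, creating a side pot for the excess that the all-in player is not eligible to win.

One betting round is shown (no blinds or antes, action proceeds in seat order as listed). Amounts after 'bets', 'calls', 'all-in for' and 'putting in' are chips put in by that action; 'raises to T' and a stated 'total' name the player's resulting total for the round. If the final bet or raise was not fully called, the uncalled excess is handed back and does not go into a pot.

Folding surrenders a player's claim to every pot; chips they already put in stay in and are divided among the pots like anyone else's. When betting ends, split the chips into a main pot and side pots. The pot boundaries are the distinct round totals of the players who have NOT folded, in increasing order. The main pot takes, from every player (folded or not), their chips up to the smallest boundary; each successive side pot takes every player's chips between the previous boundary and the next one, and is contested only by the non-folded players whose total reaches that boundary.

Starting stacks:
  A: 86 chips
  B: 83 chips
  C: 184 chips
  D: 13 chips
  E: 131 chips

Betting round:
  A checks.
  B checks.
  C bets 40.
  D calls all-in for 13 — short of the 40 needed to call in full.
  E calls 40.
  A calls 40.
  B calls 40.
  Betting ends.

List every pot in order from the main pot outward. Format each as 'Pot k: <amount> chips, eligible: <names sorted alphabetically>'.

Pot 1: 65 chips, eligible: A, B, C, D, E
Pot 2: 108 chips, eligible: A, B, C, E

Derivation:
Contributions: A=40, B=40, C=40, D=13, E=40
Pot levels (distinct totals of non-folded players): 13, 40
Layer 1-13: 13 each from A, B, C, D, E = 13*5 = 65 chips; eligible A, B, C, D, E
Layer 14-40: 27 each from A, B, C, E = 27*4 = 108 chips; eligible A, B, C, E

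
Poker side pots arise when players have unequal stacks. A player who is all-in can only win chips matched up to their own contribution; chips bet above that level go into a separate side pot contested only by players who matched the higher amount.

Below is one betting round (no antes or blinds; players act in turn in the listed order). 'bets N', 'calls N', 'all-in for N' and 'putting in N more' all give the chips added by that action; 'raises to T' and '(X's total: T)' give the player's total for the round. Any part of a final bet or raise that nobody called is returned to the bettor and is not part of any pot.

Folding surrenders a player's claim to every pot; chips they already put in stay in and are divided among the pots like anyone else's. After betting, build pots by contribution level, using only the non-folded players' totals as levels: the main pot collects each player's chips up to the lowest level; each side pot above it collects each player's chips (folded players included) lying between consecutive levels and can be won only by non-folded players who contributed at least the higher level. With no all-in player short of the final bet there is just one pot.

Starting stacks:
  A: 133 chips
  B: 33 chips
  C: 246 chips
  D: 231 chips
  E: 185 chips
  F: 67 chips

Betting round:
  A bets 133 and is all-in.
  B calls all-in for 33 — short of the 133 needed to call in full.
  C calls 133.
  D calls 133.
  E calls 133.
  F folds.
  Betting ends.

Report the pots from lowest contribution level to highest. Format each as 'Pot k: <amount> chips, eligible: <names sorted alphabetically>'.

Contributions: A=133, B=33, C=133, D=133, E=133
Folded: F
Pot levels (distinct totals of non-folded players): 33, 133
Layer 1-33: 33 each from A, B, C, D, E = 33*5 = 165 chips; eligible A, B, C, D, E
Layer 34-133: 100 each from A, C, D, E = 100*4 = 400 chips; eligible A, C, D, E

Pot 1: 165 chips, eligible: A, B, C, D, E
Pot 2: 400 chips, eligible: A, C, D, E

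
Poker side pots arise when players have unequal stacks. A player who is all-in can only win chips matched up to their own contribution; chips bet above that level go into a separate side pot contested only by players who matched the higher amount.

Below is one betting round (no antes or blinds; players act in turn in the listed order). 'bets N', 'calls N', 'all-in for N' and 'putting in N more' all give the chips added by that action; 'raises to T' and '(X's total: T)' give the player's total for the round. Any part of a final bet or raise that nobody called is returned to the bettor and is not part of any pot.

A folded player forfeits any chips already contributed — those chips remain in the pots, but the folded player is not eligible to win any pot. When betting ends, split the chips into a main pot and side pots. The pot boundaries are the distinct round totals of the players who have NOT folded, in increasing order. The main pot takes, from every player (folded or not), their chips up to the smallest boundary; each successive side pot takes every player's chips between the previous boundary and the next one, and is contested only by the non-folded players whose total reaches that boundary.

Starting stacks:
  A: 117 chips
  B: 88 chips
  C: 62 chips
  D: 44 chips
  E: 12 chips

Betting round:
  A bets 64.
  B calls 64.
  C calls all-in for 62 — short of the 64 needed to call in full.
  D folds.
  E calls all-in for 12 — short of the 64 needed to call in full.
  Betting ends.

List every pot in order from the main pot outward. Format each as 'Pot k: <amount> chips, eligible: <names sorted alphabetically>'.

Contributions: A=64, B=64, C=62, E=12
Folded: D
Pot levels (distinct totals of non-folded players): 12, 62, 64
Layer 1-12: 12 each from A, B, C, E = 12*4 = 48 chips; eligible A, B, C, E
Layer 13-62: 50 each from A, B, C = 50*3 = 150 chips; eligible A, B, C
Layer 63-64: 2 each from A, B = 2*2 = 4 chips; eligible A, B

Pot 1: 48 chips, eligible: A, B, C, E
Pot 2: 150 chips, eligible: A, B, C
Pot 3: 4 chips, eligible: A, B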